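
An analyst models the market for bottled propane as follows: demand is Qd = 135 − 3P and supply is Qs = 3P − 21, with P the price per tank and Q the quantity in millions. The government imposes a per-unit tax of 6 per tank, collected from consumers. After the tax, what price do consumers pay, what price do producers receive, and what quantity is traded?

Consumers pay 29; producers receive 23; quantity = 48.

Before the tax: set 135 − 3P = 3P − 21 → P* = 26, Q* = 57.
With the tax collected from consumers, demand (in seller-price terms) shifts: Qd = 135 − 3(P + 6).
Solving gives Q = 48 with consumers paying 29 and producers receiving 23 (the 6 wedge).
The less price-elastic side of the market bears the larger share of a per-unit tax.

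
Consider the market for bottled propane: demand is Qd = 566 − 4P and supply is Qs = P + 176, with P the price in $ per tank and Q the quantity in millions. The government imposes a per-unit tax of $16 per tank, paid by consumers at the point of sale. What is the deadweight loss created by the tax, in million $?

Before the tax: set 566 − 4P = P + 176 → P* = $78, Q* = 254.
With the tax collected from consumers, demand (in seller-price terms) shifts: Qd = 566 − 4(P + 16).
New equilibrium: consumers pay $81.2, producers receive $65.2, Q = 241.2. (Wedge: Pb − Ps = 16.)
Quantity falls by |ΔQ| = |254 − 241.2| = 12.8.
DWL = ½ · t · |ΔQ| = ½ · 16 · 12.8 = $102.4.

Deadweight loss = $102.4 million.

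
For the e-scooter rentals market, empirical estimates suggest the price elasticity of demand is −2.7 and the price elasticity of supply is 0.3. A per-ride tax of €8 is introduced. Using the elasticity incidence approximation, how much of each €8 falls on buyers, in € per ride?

Buyers bear ≈ €0.8 per ride.

Incidence ratio: buyers' share ≈ εs / (εs + |εd|) = 0.3 / (0.3 + 2.7) = 0.1.
So buyers bear ≈ 0.1 × €8 = €0.8; sellers bear €7.2.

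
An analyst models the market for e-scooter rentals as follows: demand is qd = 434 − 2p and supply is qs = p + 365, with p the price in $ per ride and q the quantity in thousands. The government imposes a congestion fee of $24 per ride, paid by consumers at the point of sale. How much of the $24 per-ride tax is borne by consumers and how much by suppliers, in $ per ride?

Before the tax: set 434 − 2p = p + 365 → p* = $23, q* = 388.
With the tax collected from consumers, demand (in seller-price terms) shifts: qd = 434 − 2(p + 24).
Solving gives q = 372 with consumers paying $31 and suppliers receiving $7 (the $24 wedge).
Burden on consumers: $8; on suppliers: $16. (They sum to $24.)
The less price-elastic side of the market bears the larger share of a per-unit tax.

Consumers bear $8 per ride; suppliers bear $16 per ride.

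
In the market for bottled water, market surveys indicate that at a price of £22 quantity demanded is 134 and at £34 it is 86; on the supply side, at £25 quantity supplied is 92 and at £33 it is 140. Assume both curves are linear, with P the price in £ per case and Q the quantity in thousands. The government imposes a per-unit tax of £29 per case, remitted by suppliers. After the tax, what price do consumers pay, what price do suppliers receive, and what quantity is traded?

Demand slope: (86 − 134)/(34 − 22) = -4, so Qd = 222 − 4P.
Supply slope: (140 − 92)/(33 − 25) = 6, so Qs = 6P − 58.
Before the tax: set 222 − 4P = 6P − 58 → P* = £28, Q* = 110.
With the tax collected from suppliers, supply shifts: Qs = 6(P − 29) − 58.
New equilibrium: consumers pay £45.4, suppliers receive £16.4, Q = 40.4. (Wedge: Pb − Ps = 29.)
The less price-elastic side of the market bears the larger share of a per-unit tax.

Consumers pay £45.4; suppliers receive £16.4; quantity = 40.4.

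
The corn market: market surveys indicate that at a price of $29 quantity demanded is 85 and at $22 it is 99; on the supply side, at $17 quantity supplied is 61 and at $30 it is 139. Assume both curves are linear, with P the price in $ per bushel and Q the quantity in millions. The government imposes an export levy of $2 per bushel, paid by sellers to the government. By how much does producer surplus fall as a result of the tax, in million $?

Producer surplus falls by $47.75 million.

Demand slope: (99 − 85)/(22 − 29) = -2, so Qd = 143 − 2P.
Supply slope: (139 − 61)/(30 − 17) = 6, so Qs = 6P − 41.
Without the tax, 143 − 2P = 6P − 41 gives 8P = 184, so P* = $23 and Q* = 97.
With the tax collected from sellers, supply shifts: Qs = 6(P − 2) − 41.
Solving gives Q = 94 with buyers paying $24.5 and sellers receiving $22.5 (the $2 wedge).
ΔPS is the trapezoid between Q = 94 and Q = 97 of height $0.5: ½ · (97 + 94) · 0.5 = $47.75.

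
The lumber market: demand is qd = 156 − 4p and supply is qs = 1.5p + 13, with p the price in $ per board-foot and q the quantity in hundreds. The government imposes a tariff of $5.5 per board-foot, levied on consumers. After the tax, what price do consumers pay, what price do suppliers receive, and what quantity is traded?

Before the tax: set 156 − 4p = 1.5p + 13 → p* = $26, q* = 52.
With the tax collected from consumers, demand (in seller-price terms) shifts: qd = 156 − 4(p + 5.5).
New equilibrium: consumers pay $27.5, suppliers receive $22, q = 46. (Wedge: pb − ps = 5.5.)

Consumers pay $27.5; suppliers receive $22; quantity = 46.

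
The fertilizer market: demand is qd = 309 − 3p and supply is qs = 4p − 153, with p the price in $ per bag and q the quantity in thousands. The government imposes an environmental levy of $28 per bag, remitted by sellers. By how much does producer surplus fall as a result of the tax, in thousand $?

Before the tax: set 309 − 3p = 4p − 153 → p* = $66, q* = 111.
With the tax collected from sellers, supply shifts: qs = 4(p − 28) − 153.
Solving gives q = 63 with consumers paying $82 and sellers receiving $54 (the $28 wedge).
ΔPS is the trapezoid between Q = 63 and Q = 111 of height $12: ½ · (111 + 63) · 12 = $1044.

Producer surplus falls by $1044 thousand.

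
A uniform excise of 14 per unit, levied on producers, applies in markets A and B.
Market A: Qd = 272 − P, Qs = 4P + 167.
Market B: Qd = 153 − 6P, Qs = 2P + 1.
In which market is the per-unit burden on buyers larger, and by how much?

Market A: pre-tax P* = 21, Q* = 251; post-tax Q = 239.8; per-unit burden on buyers = 11.2.
Market B: pre-tax P* = 19, Q* = 39; post-tax Q = 18; per-unit burden on buyers = 3.5.
Difference: 11.2 vs 3.5 → market A is larger by 7.7.

Market A, by 7.7.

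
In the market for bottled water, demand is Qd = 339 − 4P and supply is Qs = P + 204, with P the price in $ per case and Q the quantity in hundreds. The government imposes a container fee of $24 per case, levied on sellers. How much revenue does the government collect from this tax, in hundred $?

Tax revenue = $5083.2 hundred.

Without the tax, 339 − 4P = P + 204 gives 5P = 135, so P* = $27 and Q* = 231.
With the tax collected from sellers, supply shifts: Qs = (P − 24) + 204.
New equilibrium: buyers pay $31.8, sellers receive $7.8, Q = 211.8. (Wedge: Pb − Ps = 24.)
Revenue = t · Q = 24 · 211.8 = $5083.2.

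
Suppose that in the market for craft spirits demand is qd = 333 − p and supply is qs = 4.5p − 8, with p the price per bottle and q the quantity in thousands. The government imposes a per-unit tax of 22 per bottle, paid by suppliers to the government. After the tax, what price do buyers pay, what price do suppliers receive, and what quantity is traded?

Buyers pay 80; suppliers receive 58; quantity = 253.

Before the tax: set 333 − p = 4.5p − 8 → p* = 62, q* = 271.
With the tax collected from suppliers, supply shifts: qs = 4.5(p − 22) − 8.
Solving gives q = 253 with buyers paying 80 and suppliers receiving 58 (the 22 wedge).
The less price-elastic side of the market bears the larger share of a per-unit tax.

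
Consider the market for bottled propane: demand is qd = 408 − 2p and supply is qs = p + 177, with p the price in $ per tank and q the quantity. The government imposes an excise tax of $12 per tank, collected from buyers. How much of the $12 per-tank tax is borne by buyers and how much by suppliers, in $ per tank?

Buyers bear $4 per tank; suppliers bear $8 per tank.

Before the tax: set 408 − 2p = p + 177 → p* = $77, q* = 254.
With the tax collected from buyers, demand (in seller-price terms) shifts: qd = 408 − 2(p + 12).
New equilibrium: buyers pay $81, suppliers receive $69, q = 246. (Wedge: pb − ps = 12.)
Burden on buyers: $4; on suppliers: $8. (They sum to $12.)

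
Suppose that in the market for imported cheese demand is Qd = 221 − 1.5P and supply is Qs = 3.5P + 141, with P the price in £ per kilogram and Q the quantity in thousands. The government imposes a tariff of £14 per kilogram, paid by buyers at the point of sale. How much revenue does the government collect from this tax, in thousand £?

Without the tax, 221 − 1.5P = 3.5P + 141 gives 5P = 80, so P* = £16 and Q* = 197.
With the tax collected from buyers, demand (in seller-price terms) shifts: Qd = 221 − 1.5(P + 14).
New equilibrium: buyers pay £25.8, producers receive £11.8, Q = 182.3. (Wedge: Pb − Ps = 14.)
Revenue = t · Q = 14 · 182.3 = £2552.2.

Tax revenue = £2552.2 thousand.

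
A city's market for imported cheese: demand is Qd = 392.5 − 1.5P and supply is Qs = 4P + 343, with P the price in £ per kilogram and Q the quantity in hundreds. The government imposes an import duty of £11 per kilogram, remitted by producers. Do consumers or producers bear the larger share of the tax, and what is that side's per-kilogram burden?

Consumers bear the larger share: £8 per kilogram.

Without the tax, 392.5 − 1.5P = 4P + 343 gives 5.5P = 49.5, so P* = £9 and Q* = 379.
With the tax collected from producers, supply shifts: Qs = 4(P − 11) + 343.
New equilibrium: consumers pay £17, producers receive £6, Q = 367. (Wedge: Pb − Ps = 11.)
Per-kilogram burden: consumers £8, producers £3.
Consumers take the larger share because demand is less price-elastic here (demand slope 1.5 vs supply slope 4).
The less price-elastic side of the market bears the larger share of a per-unit tax.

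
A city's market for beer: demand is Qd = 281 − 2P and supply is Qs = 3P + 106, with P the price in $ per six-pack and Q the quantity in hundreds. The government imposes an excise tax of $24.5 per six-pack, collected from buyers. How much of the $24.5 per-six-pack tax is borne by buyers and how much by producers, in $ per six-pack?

Buyers bear $14.7 per six-pack; producers bear $9.8 per six-pack.

Without the tax, 281 − 2P = 3P + 106 gives 5P = 175, so P* = $35 and Q* = 211.
With the tax collected from buyers, demand (in seller-price terms) shifts: Qd = 281 − 2(P + 24.5).
Solving gives Q = 181.6 with buyers paying $49.7 and producers receiving $25.2 (the $24.5 wedge).
Burden on buyers: $14.7; on producers: $9.8. (They sum to $24.5.)
The less price-elastic side of the market bears the larger share of a per-unit tax.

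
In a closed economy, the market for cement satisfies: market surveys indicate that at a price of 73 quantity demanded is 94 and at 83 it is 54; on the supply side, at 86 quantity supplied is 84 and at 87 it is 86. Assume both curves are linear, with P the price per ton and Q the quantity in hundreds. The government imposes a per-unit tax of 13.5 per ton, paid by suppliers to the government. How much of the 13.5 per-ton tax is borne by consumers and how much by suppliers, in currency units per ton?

Demand slope: (54 − 94)/(83 − 73) = -4, so Qd = 386 − 4P.
Supply slope: (86 − 84)/(87 − 86) = 2, so Qs = 2P − 88.
Before the tax: set 386 − 4P = 2P − 88 → P* = 79, Q* = 70.
With the tax collected from suppliers, supply shifts: Qs = 2(P − 13.5) − 88.
Solving gives Q = 52 with consumers paying 83.5 and suppliers receiving 70 (the 13.5 wedge).
Burden on consumers: 4.5; on suppliers: 9. (They sum to 13.5.)

Consumers bear 4.5 per ton; suppliers bear 9 per ton.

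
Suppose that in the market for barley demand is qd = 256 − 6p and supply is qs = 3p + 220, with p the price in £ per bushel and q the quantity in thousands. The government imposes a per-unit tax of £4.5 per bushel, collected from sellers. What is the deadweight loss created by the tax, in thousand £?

Without the tax, 256 − 6p = 3p + 220 gives 9p = 36, so p* = £4 and q* = 232.
With the tax collected from sellers, supply shifts: qs = 3(p − 4.5) + 220.
Solving gives q = 223 with buyers paying £5.5 and sellers receiving £1 (the £4.5 wedge).
Quantity falls by |ΔQ| = |232 − 223| = 9.
DWL = ½ · t · |ΔQ| = ½ · 4.5 · 9 = £20.25.

Deadweight loss = £20.25 thousand.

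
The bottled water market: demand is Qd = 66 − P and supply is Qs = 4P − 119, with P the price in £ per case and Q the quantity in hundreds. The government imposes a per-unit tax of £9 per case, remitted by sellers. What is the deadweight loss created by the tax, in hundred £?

Deadweight loss = £32.4 hundred.

Before the tax: set 66 − P = 4P − 119 → P* = £37, Q* = 29.
With the tax collected from sellers, supply shifts: Qs = 4(P − 9) − 119.
Solving gives Q = 21.8 with buyers paying £44.2 and sellers receiving £35.2 (the £9 wedge).
Quantity falls by |ΔQ| = |29 − 21.8| = 7.2.
DWL = ½ · t · |ΔQ| = ½ · 9 · 7.2 = £32.4.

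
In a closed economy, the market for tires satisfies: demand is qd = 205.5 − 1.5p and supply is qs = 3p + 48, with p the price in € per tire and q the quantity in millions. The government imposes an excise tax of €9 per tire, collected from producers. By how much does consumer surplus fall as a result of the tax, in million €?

Without the tax, 205.5 − 1.5p = 3p + 48 gives 4.5p = 157.5, so p* = €35 and q* = 153.
With the tax collected from producers, supply shifts: qs = 3(p − 9) + 48.
Solving gives q = 144 with consumers paying €41 and producers receiving €32 (the €9 wedge).
ΔCS is the trapezoid between Q = 144 and Q = 153 of height €6: ½ · (153 + 144) · 6 = €891.

Consumer surplus falls by €891 million.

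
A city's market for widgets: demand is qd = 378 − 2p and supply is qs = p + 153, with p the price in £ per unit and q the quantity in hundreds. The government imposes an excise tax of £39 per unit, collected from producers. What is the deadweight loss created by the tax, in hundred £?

Deadweight loss = £507 hundred.

Before the tax: set 378 − 2p = p + 153 → p* = £75, q* = 228.
With the tax collected from producers, supply shifts: qs = (p − 39) + 153.
New equilibrium: consumers pay £88, producers receive £49, q = 202. (Wedge: pb − ps = 39.)
Quantity falls by |ΔQ| = |228 − 202| = 26.
DWL = ½ · t · |ΔQ| = ½ · 39 · 26 = £507.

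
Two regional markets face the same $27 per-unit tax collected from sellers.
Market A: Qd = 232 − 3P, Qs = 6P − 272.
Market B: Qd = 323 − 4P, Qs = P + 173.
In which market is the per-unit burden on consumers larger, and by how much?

Market A: pre-tax P* = $56, Q* = 64; post-tax Q = 10; per-unit burden on consumers = $18.
Market B: pre-tax P* = $30, Q* = 203; post-tax Q = 181.4; per-unit burden on consumers = $5.4.
Difference: $18 vs $5.4 → market A is larger by $12.6.

Market A, by $12.6.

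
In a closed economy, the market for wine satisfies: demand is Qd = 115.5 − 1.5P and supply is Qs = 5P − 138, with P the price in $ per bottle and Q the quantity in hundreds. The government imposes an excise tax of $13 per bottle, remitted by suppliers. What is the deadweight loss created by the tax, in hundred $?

Deadweight loss = $97.5 hundred.

Without the tax, 115.5 − 1.5P = 5P − 138 gives 6.5P = 253.5, so P* = $39 and Q* = 57.
With the tax collected from suppliers, supply shifts: Qs = 5(P − 13) − 138.
New equilibrium: buyers pay $49, suppliers receive $36, Q = 42. (Wedge: Pb − Ps = 13.)
Quantity falls by |ΔQ| = |57 − 42| = 15.
DWL = ½ · t · |ΔQ| = ½ · 13 · 15 = $97.5.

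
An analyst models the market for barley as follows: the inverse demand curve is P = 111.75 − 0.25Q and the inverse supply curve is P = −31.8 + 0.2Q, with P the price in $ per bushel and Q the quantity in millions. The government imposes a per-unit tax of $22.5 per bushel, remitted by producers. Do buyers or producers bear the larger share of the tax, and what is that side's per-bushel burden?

Buyers bear the larger share: $12.5 per bushel.

Inverting to Q(P) form: Qd = 447 − 4P; Qs = 5P + 159.
Without the tax, 447 − 4P = 5P + 159 gives 9P = 288, so P* = $32 and Q* = 319.
With the tax collected from producers, supply shifts: Qs = 5(P − 22.5) + 159.
Solving gives Q = 269 with buyers paying $44.5 and producers receiving $22 (the $22.5 wedge).
Per-bushel burden: buyers $12.5, producers $10.
Buyers take the larger share because demand is less price-elastic here (demand slope 4 vs supply slope 5).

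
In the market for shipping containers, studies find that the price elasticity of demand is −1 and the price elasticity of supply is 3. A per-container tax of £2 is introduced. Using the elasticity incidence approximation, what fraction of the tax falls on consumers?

Incidence ratio: consumers' share ≈ εs / (εs + |εd|) = 3 / (3 + 1) = 0.75.
Supply is the more elastic side, so consumers bear the larger share.

Consumers' share ≈ 0.75.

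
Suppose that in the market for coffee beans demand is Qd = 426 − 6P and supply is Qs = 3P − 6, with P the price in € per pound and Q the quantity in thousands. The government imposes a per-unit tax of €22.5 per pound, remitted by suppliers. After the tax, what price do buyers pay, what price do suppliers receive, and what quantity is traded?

Buyers pay €55.5; suppliers receive €33; quantity = 93.

Without the tax, 426 − 6P = 3P − 6 gives 9P = 432, so P* = €48 and Q* = 138.
With the tax collected from suppliers, supply shifts: Qs = 3(P − 22.5) − 6.
New equilibrium: buyers pay €55.5, suppliers receive €33, Q = 93. (Wedge: Pb − Ps = 22.5.)
The less price-elastic side of the market bears the larger share of a per-unit tax.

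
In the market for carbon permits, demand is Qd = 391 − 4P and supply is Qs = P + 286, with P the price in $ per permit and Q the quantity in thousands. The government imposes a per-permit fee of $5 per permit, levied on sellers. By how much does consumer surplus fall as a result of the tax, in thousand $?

Without the tax, 391 − 4P = P + 286 gives 5P = 105, so P* = $21 and Q* = 307.
With the tax collected from sellers, supply shifts: Qs = (P − 5) + 286.
Solving gives Q = 303 with consumers paying $22 and sellers receiving $17 (the $5 wedge).
ΔCS is the trapezoid between Q = 303 and Q = 307 of height $1: ½ · (307 + 303) · 1 = $305.

Consumer surplus falls by $305 thousand.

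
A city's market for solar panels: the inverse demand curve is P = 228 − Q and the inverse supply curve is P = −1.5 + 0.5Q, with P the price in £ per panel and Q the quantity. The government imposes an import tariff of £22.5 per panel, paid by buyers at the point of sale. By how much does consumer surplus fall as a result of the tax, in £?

Consumer surplus falls by £2182.5.

Rewrite in direct form: Qd = 228 − P and Qs = 2P + 3.
Without the tax, 228 − P = 2P + 3 gives 3P = 225, so P* = £75 and Q* = 153.
With the tax collected from buyers, demand (in seller-price terms) shifts: Qd = 228 − (P + 22.5).
New equilibrium: buyers pay £90, suppliers receive £67.5, Q = 138. (Wedge: Pb − Ps = 22.5.)
ΔCS is the trapezoid between Q = 138 and Q = 153 of height £15: ½ · (153 + 138) · 15 = £2182.5.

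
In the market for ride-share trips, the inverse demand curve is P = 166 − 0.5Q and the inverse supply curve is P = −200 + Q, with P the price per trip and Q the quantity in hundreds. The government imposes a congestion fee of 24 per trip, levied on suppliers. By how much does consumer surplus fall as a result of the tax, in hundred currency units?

Consumer surplus falls by 1888 hundred.

Rewrite in direct form: Qd = 332 − 2P and Qs = P + 200.
Without the tax, 332 − 2P = P + 200 gives 3P = 132, so P* = 44 and Q* = 244.
With the tax collected from suppliers, supply shifts: Qs = (P − 24) + 200.
Solving gives Q = 228 with consumers paying 52 and suppliers receiving 28 (the 24 wedge).
ΔCS is the trapezoid between Q = 228 and Q = 244 of height 8: ½ · (244 + 228) · 8 = 1888.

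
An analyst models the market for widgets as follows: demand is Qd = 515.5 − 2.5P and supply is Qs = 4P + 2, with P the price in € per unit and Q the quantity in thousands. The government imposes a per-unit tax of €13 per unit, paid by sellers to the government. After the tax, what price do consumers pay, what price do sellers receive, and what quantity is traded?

Consumers pay €87; sellers receive €74; quantity = 298.

Before the tax: set 515.5 − 2.5P = 4P + 2 → P* = €79, Q* = 318.
With the tax collected from sellers, supply shifts: Qs = 4(P − 13) + 2.
New equilibrium: consumers pay €87, sellers receive €74, Q = 298. (Wedge: Pb − Ps = 13.)
The less price-elastic side of the market bears the larger share of a per-unit tax.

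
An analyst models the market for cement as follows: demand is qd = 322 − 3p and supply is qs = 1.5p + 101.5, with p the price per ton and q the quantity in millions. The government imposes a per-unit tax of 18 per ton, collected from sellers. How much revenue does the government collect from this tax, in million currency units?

Without the tax, 322 − 3p = 1.5p + 101.5 gives 4.5p = 220.5, so p* = 49 and q* = 175.
With the tax collected from sellers, supply shifts: qs = 1.5(p − 18) + 101.5.
Solving gives q = 157 with buyers paying 55 and sellers receiving 37 (the 18 wedge).
Revenue = t · Q = 18 · 157 = 2826.

Tax revenue = 2826 million.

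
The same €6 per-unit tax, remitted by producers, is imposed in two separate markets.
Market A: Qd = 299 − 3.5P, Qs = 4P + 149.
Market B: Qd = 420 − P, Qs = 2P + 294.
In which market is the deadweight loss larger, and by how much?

Market A: pre-tax P* = €20, Q* = 229; post-tax Q = 217.8; deadweight loss = €33.6.
Market B: pre-tax P* = €42, Q* = 378; post-tax Q = 374; deadweight loss = €12.
Difference: €33.6 vs €12 → market A is larger by €21.6.

Market A, by €21.6.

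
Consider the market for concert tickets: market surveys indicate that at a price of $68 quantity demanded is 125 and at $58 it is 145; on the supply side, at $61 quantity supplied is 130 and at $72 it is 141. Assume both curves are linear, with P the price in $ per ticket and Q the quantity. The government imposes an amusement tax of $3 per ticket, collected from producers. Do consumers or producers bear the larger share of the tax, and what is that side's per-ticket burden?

Producers bear the larger share: $2 per ticket.

Demand slope: (145 − 125)/(58 − 68) = -2, so Qd = 261 − 2P.
Supply slope: (141 − 130)/(72 − 61) = 1, so Qs = P + 69.
Without the tax, 261 − 2P = P + 69 gives 3P = 192, so P* = $64 and Q* = 133.
With the tax collected from producers, supply shifts: Qs = (P − 3) + 69.
Solving gives Q = 131 with consumers paying $65 and producers receiving $62 (the $3 wedge).
Per-ticket burden: consumers $1, producers $2.
Producers take the larger share because supply is less price-elastic here (demand slope 2 vs supply slope 1).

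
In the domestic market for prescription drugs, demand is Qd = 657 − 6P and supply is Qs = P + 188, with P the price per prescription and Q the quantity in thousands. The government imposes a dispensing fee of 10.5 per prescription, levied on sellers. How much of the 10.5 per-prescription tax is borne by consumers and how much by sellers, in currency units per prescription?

Before the tax: set 657 − 6P = P + 188 → P* = 67, Q* = 255.
With the tax collected from sellers, supply shifts: Qs = (P − 10.5) + 188.
Solving gives Q = 246 with consumers paying 68.5 and sellers receiving 58 (the 10.5 wedge).
Burden on consumers: 1.5; on sellers: 9. (They sum to 10.5.)

Consumers bear 1.5 per prescription; sellers bear 9 per prescription.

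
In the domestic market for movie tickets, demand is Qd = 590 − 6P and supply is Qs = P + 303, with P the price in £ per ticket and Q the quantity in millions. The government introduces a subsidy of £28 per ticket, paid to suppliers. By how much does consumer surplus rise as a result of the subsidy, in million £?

Consumer surplus rises by £1424 million.

Without the subsidy, 590 − 6P = P + 303 gives 7P = 287, so P* = £41 and Q* = 344.
With a per-unit subsidy paid to suppliers, each receives P + 28 per unit sold, so supply becomes Qs = (P + 28) + 303.
New equilibrium: buyers pay £37, suppliers receive £65, Q = 368. (Wedge: Pb − Ps = −28.)
ΔCS is the trapezoid between Q = 368 and Q = 344 of height £4: ½ · (344 + 368) · 4 = £1424.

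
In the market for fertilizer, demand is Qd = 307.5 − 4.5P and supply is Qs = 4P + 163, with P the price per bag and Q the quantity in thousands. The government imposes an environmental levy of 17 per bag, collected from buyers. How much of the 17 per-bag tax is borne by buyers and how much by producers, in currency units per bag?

Without the tax, 307.5 − 4.5P = 4P + 163 gives 8.5P = 144.5, so P* = 17 and Q* = 231.
With the tax collected from buyers, demand (in seller-price terms) shifts: Qd = 307.5 − 4.5(P + 17).
New equilibrium: buyers pay 25, producers receive 8, Q = 195. (Wedge: Pb − Ps = 17.)
Burden on buyers: 8; on producers: 9. (They sum to 17.)

Buyers bear 8 per bag; producers bear 9 per bag.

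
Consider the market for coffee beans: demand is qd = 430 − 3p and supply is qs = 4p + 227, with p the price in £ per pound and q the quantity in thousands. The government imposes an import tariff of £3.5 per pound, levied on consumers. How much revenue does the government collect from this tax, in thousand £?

Without the tax, 430 − 3p = 4p + 227 gives 7p = 203, so p* = £29 and q* = 343.
With the tax collected from consumers, demand (in seller-price terms) shifts: qd = 430 − 3(p + 3.5).
New equilibrium: consumers pay £31, suppliers receive £27.5, q = 337. (Wedge: pb − ps = 3.5.)
Revenue = t · Q = 3.5 · 337 = £1179.5.

Tax revenue = £1179.5 thousand.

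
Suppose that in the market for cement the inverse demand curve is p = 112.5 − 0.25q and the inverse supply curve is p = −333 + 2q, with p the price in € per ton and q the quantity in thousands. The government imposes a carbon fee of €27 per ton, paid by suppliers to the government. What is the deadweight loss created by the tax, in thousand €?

Inverting to q(p) form: qd = 450 − 4p; qs = 0.5p + 166.5.
Without the tax, 450 − 4p = 0.5p + 166.5 gives 4.5p = 283.5, so p* = €63 and q* = 198.
With the tax collected from suppliers, supply shifts: qs = 0.5(p − 27) + 166.5.
New equilibrium: buyers pay €66, suppliers receive €39, q = 186. (Wedge: pb − ps = 27.)
Quantity falls by |ΔQ| = |198 − 186| = 12.
DWL = ½ · t · |ΔQ| = ½ · 27 · 12 = €162.

Deadweight loss = €162 thousand.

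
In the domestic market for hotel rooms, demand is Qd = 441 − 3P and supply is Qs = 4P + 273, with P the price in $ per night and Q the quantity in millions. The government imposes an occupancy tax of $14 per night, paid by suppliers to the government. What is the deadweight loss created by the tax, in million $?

Without the tax, 441 − 3P = 4P + 273 gives 7P = 168, so P* = $24 and Q* = 369.
With the tax collected from suppliers, supply shifts: Qs = 4(P − 14) + 273.
New equilibrium: consumers pay $32, suppliers receive $18, Q = 345. (Wedge: Pb − Ps = 14.)
Quantity falls by |ΔQ| = |369 − 345| = 24.
DWL = ½ · t · |ΔQ| = ½ · 14 · 24 = $168.

Deadweight loss = $168 million.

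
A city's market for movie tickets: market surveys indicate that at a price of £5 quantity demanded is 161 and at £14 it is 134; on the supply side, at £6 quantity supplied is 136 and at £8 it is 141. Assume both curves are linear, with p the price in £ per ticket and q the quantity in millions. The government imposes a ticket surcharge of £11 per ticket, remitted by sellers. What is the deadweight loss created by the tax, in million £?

Deadweight loss = £82.5 million.

Demand slope: (134 − 161)/(14 − 5) = -3, so qd = 176 − 3p.
Supply slope: (141 − 136)/(8 − 6) = 2.5, so qs = 2.5p + 121.
Before the tax: set 176 − 3p = 2.5p + 121 → p* = £10, q* = 146.
With the tax collected from sellers, supply shifts: qs = 2.5(p − 11) + 121.
New equilibrium: buyers pay £15, sellers receive £4, q = 131. (Wedge: pb − ps = 11.)
Quantity falls by |ΔQ| = |146 − 131| = 15.
DWL = ½ · t · |ΔQ| = ½ · 11 · 15 = £82.5.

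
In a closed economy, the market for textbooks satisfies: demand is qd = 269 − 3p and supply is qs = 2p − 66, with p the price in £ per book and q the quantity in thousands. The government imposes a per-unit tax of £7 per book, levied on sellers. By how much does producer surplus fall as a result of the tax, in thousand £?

Producer surplus falls by £267.96 thousand.

Before the tax: set 269 − 3p = 2p − 66 → p* = £67, q* = 68.
With the tax collected from sellers, supply shifts: qs = 2(p − 7) − 66.
Solving gives q = 59.6 with consumers paying £69.8 and sellers receiving £62.8 (the £7 wedge).
ΔPS is the trapezoid between Q = 59.6 and Q = 68 of height £4.2: ½ · (68 + 59.6) · 4.2 = £267.96.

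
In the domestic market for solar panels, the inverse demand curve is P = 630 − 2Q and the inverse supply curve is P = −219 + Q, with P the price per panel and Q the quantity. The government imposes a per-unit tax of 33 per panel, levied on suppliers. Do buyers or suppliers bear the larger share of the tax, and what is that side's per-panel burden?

Rewrite in direct form: Qd = 315 − 0.5P and Qs = P + 219.
Before the tax: set 315 − 0.5P = P + 219 → P* = 64, Q* = 283.
With the tax collected from suppliers, supply shifts: Qs = (P − 33) + 219.
New equilibrium: buyers pay 86, suppliers receive 53, Q = 272. (Wedge: Pb − Ps = 33.)
Per-panel burden: buyers 22, suppliers 11.
Buyers take the larger share because demand is less price-elastic here (demand slope 0.5 vs supply slope 1).

Buyers bear the larger share: 22 per panel.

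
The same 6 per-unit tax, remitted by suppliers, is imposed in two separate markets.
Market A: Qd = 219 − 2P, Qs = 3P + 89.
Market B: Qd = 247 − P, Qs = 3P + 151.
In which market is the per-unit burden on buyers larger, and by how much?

Market B, by 0.9.

Market A: pre-tax P* = 26, Q* = 167; post-tax Q = 159.8; per-unit burden on buyers = 3.6.
Market B: pre-tax P* = 24, Q* = 223; post-tax Q = 218.5; per-unit burden on buyers = 4.5.
Difference: 3.6 vs 4.5 → market B is larger by 0.9.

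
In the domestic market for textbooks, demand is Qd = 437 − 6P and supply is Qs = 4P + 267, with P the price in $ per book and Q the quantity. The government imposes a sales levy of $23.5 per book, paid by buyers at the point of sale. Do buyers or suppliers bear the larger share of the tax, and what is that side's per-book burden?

Suppliers bear the larger share: $14.1 per book.

Before the tax: set 437 − 6P = 4P + 267 → P* = $17, Q* = 335.
With the tax collected from buyers, demand (in seller-price terms) shifts: Qd = 437 − 6(P + 23.5).
New equilibrium: buyers pay $26.4, suppliers receive $2.9, Q = 278.6. (Wedge: Pb − Ps = 23.5.)
Per-book burden: buyers $9.4, suppliers $14.1.
Suppliers take the larger share because supply is less price-elastic here (demand slope 6 vs supply slope 4).
The less price-elastic side of the market bears the larger share of a per-unit tax.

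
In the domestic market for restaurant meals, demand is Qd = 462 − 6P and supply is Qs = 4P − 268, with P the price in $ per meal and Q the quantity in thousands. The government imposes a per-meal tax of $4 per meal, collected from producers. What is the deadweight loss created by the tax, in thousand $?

Before the tax: set 462 − 6P = 4P − 268 → P* = $73, Q* = 24.
With the tax collected from producers, supply shifts: Qs = 4(P − 4) − 268.
Solving gives Q = 14.4 with consumers paying $74.6 and producers receiving $70.6 (the $4 wedge).
Quantity falls by |ΔQ| = |24 − 14.4| = 9.6.
DWL = ½ · t · |ΔQ| = ½ · 4 · 9.6 = $19.2.

Deadweight loss = $19.2 thousand.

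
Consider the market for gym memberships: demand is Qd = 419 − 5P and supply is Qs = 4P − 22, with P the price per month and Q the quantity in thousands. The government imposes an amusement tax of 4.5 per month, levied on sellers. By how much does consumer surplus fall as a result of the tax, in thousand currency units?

Before the tax: set 419 − 5P = 4P − 22 → P* = 49, Q* = 174.
With the tax collected from sellers, supply shifts: Qs = 4(P − 4.5) − 22.
Solving gives Q = 164 with buyers paying 51 and sellers receiving 46.5 (the 4.5 wedge).
ΔCS is the trapezoid between Q = 164 and Q = 174 of height 2: ½ · (174 + 164) · 2 = 338.

Consumer surplus falls by 338 thousand.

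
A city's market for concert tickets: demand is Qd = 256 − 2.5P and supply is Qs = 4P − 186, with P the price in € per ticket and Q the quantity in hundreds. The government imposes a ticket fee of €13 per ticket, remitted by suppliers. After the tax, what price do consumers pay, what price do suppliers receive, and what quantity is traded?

Without the tax, 256 − 2.5P = 4P − 186 gives 6.5P = 442, so P* = €68 and Q* = 86.
With the tax collected from suppliers, supply shifts: Qs = 4(P − 13) − 186.
Solving gives Q = 66 with consumers paying €76 and suppliers receiving €63 (the €13 wedge).
The less price-elastic side of the market bears the larger share of a per-unit tax.

Consumers pay €76; suppliers receive €63; quantity = 66.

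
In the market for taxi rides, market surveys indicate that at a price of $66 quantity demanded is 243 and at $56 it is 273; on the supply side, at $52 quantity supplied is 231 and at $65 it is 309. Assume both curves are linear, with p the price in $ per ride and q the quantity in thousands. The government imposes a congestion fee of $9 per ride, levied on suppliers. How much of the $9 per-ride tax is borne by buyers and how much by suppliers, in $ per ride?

Demand slope: (273 − 243)/(56 − 66) = -3, so qd = 441 − 3p.
Supply slope: (309 − 231)/(65 − 52) = 6, so qs = 6p − 81.
Without the tax, 441 − 3p = 6p − 81 gives 9p = 522, so p* = $58 and q* = 267.
With the tax collected from suppliers, supply shifts: qs = 6(p − 9) − 81.
Solving gives q = 249 with buyers paying $64 and suppliers receiving $55 (the $9 wedge).
Burden on buyers: $6; on suppliers: $3. (They sum to $9.)

Buyers bear $6 per ride; suppliers bear $3 per ride.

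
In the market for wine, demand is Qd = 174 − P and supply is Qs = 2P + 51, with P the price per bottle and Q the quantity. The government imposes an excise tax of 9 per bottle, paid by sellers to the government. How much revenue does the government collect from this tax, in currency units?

Without the tax, 174 − P = 2P + 51 gives 3P = 123, so P* = 41 and Q* = 133.
With the tax collected from sellers, supply shifts: Qs = 2(P − 9) + 51.
Solving gives Q = 127 with buyers paying 47 and sellers receiving 38 (the 9 wedge).
Revenue = t · Q = 9 · 127 = 1143.

Tax revenue = 1143.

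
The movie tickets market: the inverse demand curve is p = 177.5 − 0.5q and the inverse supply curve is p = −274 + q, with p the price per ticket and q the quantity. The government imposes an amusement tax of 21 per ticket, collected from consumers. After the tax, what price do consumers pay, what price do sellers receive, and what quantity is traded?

Inverting to q(p) form: qd = 355 − 2p; qs = p + 274.
Before the tax: set 355 − 2p = p + 274 → p* = 27, q* = 301.
With the tax collected from consumers, demand (in seller-price terms) shifts: qd = 355 − 2(p + 21).
New equilibrium: consumers pay 34, sellers receive 13, q = 287. (Wedge: pb − ps = 21.)
The less price-elastic side of the market bears the larger share of a per-unit tax.

Consumers pay 34; sellers receive 13; quantity = 287.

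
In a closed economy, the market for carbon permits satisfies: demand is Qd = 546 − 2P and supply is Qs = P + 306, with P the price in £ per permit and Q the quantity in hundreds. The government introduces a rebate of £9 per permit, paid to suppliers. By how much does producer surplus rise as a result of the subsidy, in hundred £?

Producer surplus rises by £2334 hundred.

Before the subsidy: set 546 − 2P = P + 306 → P* = £80, Q* = 386.
With a per-unit subsidy paid to suppliers, each receives P + 9 per unit sold, so supply becomes Qs = (P + 9) + 306.
New equilibrium: buyers pay £77, suppliers receive £86, Q = 392. (Wedge: Pb − Ps = −9.)
ΔPS is the trapezoid between Q = 392 and Q = 386 of height £6: ½ · (386 + 392) · 6 = £2334.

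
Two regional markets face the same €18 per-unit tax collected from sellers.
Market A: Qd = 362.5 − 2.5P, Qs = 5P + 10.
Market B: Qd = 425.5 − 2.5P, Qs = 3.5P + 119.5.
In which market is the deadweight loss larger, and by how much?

Market A, by €33.75.

Market A: pre-tax P* = €47, Q* = 245; post-tax Q = 215; deadweight loss = €270.
Market B: pre-tax P* = €51, Q* = 298; post-tax Q = 271.75; deadweight loss = €236.25.
Difference: €270 vs €236.25 → market A is larger by €33.75.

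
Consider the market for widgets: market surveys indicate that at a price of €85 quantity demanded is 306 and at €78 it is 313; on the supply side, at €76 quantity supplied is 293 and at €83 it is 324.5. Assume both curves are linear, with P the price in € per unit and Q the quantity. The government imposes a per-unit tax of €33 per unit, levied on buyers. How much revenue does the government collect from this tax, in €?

Demand slope: (313 − 306)/(78 − 85) = -1, so Qd = 391 − P.
Supply slope: (324.5 − 293)/(83 − 76) = 4.5, so Qs = 4.5P − 49.
Before the tax: set 391 − P = 4.5P − 49 → P* = €80, Q* = 311.
With the tax collected from buyers, demand (in seller-price terms) shifts: Qd = 391 − (P + 33).
Solving gives Q = 284 with buyers paying €107 and producers receiving €74 (the €33 wedge).
Revenue = t · Q = 33 · 284 = €9372.

Tax revenue = €9372.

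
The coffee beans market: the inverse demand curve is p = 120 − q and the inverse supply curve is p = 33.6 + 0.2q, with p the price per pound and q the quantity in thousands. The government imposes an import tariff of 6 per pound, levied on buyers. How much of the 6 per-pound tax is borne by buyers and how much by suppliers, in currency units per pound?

Buyers bear 5 per pound; suppliers bear 1 per pound.

Rewrite in direct form: qd = 120 − p and qs = 5p − 168.
Before the tax: set 120 − p = 5p − 168 → p* = 48, q* = 72.
With the tax collected from buyers, demand (in seller-price terms) shifts: qd = 120 − (p + 6).
Solving gives q = 67 with buyers paying 53 and suppliers receiving 47 (the 6 wedge).
Burden on buyers: 5; on suppliers: 1. (They sum to 6.)
The less price-elastic side of the market bears the larger share of a per-unit tax.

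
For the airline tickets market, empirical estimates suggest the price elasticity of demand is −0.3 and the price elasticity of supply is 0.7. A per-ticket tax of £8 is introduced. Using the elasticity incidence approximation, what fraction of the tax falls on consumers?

Consumers' share ≈ 0.7.

Incidence ratio: consumers' share ≈ εs / (εs + |εd|) = 0.7 / (0.7 + 0.3) = 0.7.
Supply is the more elastic side, so consumers bear the larger share.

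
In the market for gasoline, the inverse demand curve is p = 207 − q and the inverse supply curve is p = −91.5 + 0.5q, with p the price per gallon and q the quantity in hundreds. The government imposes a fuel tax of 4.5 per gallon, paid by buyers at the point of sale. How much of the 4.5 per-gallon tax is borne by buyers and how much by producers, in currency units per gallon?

Rewrite in direct form: qd = 207 − p and qs = 2p + 183.
Without the tax, 207 − p = 2p + 183 gives 3p = 24, so p* = 8 and q* = 199.
With the tax collected from buyers, demand (in seller-price terms) shifts: qd = 207 − (p + 4.5).
Solving gives q = 196 with buyers paying 11 and producers receiving 6.5 (the 4.5 wedge).
Burden on buyers: 3; on producers: 1.5. (They sum to 4.5.)
The less price-elastic side of the market bears the larger share of a per-unit tax.

Buyers bear 3 per gallon; producers bear 1.5 per gallon.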